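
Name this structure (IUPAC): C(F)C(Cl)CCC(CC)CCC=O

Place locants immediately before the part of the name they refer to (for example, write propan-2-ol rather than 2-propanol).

Counting along the main chain through the –CHO group gives 8 carbons: the parent is octane.
The principal characteristic group is an aldehyde (terminal –CHO), named with the suffix -al.
The numbering direction is chosen so that the aldehyde carbon is C-1 by definition.
This places a chloro group at C-7; an ethyl group at C-4; a fluoro group at C-8.
Prefixes are listed alphabetically: chloro, ethyl, fluoro.
Assembling the pieces gives 7-chloro-4-ethyl-8-fluorooctanal.

7-chloro-4-ethyl-8-fluorooctanal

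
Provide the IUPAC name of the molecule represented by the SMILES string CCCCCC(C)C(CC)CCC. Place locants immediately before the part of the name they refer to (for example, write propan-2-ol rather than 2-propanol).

4-ethyl-5-methyldecane

The parent chain contains 10 carbons (decane).
Number the chain so that the substituent locant set {4,5} is lower than {6,7} at the first point of difference.
This places an ethyl group at C-4; a methyl group at C-5.
Prefixes are listed alphabetically: ethyl, methyl.
The name is 4-ethyl-5-methyldecane.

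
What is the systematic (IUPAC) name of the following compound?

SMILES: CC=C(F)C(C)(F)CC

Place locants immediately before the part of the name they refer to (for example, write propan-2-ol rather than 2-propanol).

Counting along the main chain through the multiple bond gives 6 carbons: the parent is hexane.
A C=C double bond in the chain gives the infix -ene-.
The numbering direction is chosen so that numbering from this end puts the double bond at C-2 rather than C-4.
This places the double bond between C-2 and C-3; fluoro groups at C-3 and C-4; a methyl group at C-4.
The substituents are ordered alphabetically, ignoring any di-/tri- multipliers.
Assembling the pieces gives 3,4-difluoro-4-methylhex-2-ene.

3,4-difluoro-4-methylhex-2-ene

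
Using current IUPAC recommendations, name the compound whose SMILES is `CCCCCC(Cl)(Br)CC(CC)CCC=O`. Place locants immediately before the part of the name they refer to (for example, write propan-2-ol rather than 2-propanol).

The longest chain bearing the –CHO group is 11 carbons long (undecane).
The highest-priority functional group is an aldehyde (terminal –CHO), so the name ends in -al.
Choose the numbering such that the aldehyde carbon is C-1 by definition.
That gives a bromo group at C-6; a chloro group at C-6; an ethyl group at C-4.
Prefixes are listed alphabetically: bromo, chloro, ethyl.
The name is 6-bromo-6-chloro-4-ethylundecanal.

6-bromo-6-chloro-4-ethylundecanal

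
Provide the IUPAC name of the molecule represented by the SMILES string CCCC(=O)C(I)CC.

3-iodoheptan-4-one

Counting along the main chain through the carbonyl gives 7 carbons: the parent is heptane.
The highest-priority functional group is a ketone (C=O on an internal carbon), so the name ends in -one.
The numbering direction is chosen so that the substituent locant set {3} is lower than {5} at the first point of difference.
That gives the carbonyl at C-4; an iodo group at C-3.
Putting it together: 3-iodoheptan-4-one.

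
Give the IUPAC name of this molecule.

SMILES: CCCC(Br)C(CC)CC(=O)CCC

The longest chain bearing the carbonyl is 10 carbons long (decane).
A ketone (C=O on an internal carbon) is the principal characteristic group, giving the suffix -one.
The numbering direction is chosen so that numbering from this end puts the carbonyl group at C-4 rather than C-7.
This places the carbonyl at C-4; a bromo group at C-7; an ethyl group at C-6.
Prefixes are listed alphabetically: bromo, ethyl.
Assembling the pieces gives 7-bromo-6-ethyldecan-4-one.

7-bromo-6-ethyldecan-4-one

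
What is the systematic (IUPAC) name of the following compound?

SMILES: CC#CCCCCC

oct-2-yne

Counting along the main chain through the multiple bond gives 8 carbons: the parent is octane.
The chain contains a C≡C triple bond, so the unsaturation ending is -yne.
The numbering direction is chosen so that numbering from this end puts the triple bond at C-2 rather than C-6.
That gives the triple bond between C-2 and C-3.
The name is oct-2-yne.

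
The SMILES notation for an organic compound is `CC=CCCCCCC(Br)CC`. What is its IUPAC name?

9-bromoundec-2-ene

The longest carbon chain that includes the multiple bond has 11 carbons, so the parent hydride is undecane.
There is one C=C double bond, indicated by the ending -ene.
The numbering direction is chosen so that numbering from this end puts the double bond at C-2 rather than C-9.
With this numbering: the double bond between C-2 and C-3; a bromo group at C-9.
Assembling the pieces gives 9-bromoundec-2-ene.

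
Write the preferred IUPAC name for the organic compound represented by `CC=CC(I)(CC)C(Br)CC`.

5-bromo-4-ethyl-4-iodohept-2-ene

Counting along the main chain through the multiple bond gives 7 carbons: the parent is heptane.
A C=C double bond in the chain gives the infix -ene-.
Choose the numbering such that numbering from this end puts the double bond at C-2 rather than C-5.
That gives the double bond between C-2 and C-3; a bromo group at C-5; an ethyl group at C-4; an iodo group at C-4.
Prefixes are listed alphabetically: bromo, ethyl, iodo.
The name is 5-bromo-4-ethyl-4-iodohept-2-ene.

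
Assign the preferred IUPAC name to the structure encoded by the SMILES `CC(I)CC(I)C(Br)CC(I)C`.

The longest continuous carbon chain has 8 atoms, so the parent hydride is octane.
Choose the numbering such that the locant sets are identical either way, so the alphabetically earlier bromo substituent takes the lower locant (4 rather than 5).
This places a bromo group at C-4; iodo groups at C-2 and C-5 and C-7.
Substituent prefixes are cited in alphabetical order (multiplying prefixes like di-/tri- are ignored for ordering).
The name is 4-bromo-2,5,7-triiodooctane.

4-bromo-2,5,7-triiodooctane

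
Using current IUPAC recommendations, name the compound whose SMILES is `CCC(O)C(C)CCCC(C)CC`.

4,8-dimethyldecan-3-ol

The longest carbon chain that includes the –OH group has 10 carbons, so the parent hydride is decane.
The highest-priority functional group is an alcohol (–OH), so the name ends in -ol.
Number the chain so that numbering from this end puts the hydroxyl group at C-3 rather than C-8.
With this numbering: the hydroxyl at C-3; methyl groups at C-4 and C-8.
Assembling the pieces gives 4,8-dimethyldecan-3-ol.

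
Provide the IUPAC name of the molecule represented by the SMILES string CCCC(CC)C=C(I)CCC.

The longest chain bearing the multiple bond is 9 carbons long (nonane).
The chain contains a C=C double bond, so the unsaturation ending is -ene.
Choose the numbering such that numbering from this end puts the double bond at C-4 rather than C-5.
This places the double bond between C-4 and C-5; an ethyl group at C-6; an iodo group at C-4.
The substituents are ordered alphabetically, ignoring any di-/tri- multipliers.
Assembling the pieces gives 6-ethyl-4-iodonon-4-ene.

6-ethyl-4-iodonon-4-ene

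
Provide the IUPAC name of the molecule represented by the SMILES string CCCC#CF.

1-fluoropent-1-yne

The longest chain bearing the multiple bond is 5 carbons long (pentane).
A C≡C triple bond in the chain gives the infix -yne-.
Number the chain so that numbering from this end puts the triple bond at C-1 rather than C-4.
With this numbering: the triple bond between C-1 and C-2; a fluoro group at C-1.
The name is 1-fluoropent-1-yne.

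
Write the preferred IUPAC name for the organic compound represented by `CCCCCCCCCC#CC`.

The longest chain bearing the multiple bond is 12 carbons long (dodecane).
The chain contains a C≡C triple bond, so the unsaturation ending is -yne.
Choose the numbering such that numbering from this end puts the triple bond at C-2 rather than C-10.
This places the triple bond between C-2 and C-3.
Assembling the pieces gives dodec-2-yne.

dodec-2-yne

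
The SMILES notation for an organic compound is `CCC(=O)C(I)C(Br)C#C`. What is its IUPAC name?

5-bromo-4-iodohept-6-yn-3-one

The longest carbon chain that includes the carbonyl and the multiple bond has 7 carbons, so the parent hydride is heptane.
The highest-priority functional group is a ketone (C=O on an internal carbon), so the name ends in -one.
The chain contains a C≡C triple bond, so the unsaturation ending is -yne.
The numbering direction is chosen so that numbering from this end puts the carbonyl group at C-3 rather than C-5.
This places the carbonyl at C-3; the triple bond between C-6 and C-7; a bromo group at C-5; an iodo group at C-4.
Substituent prefixes are cited in alphabetical order (multiplying prefixes like di-/tri- are ignored for ordering).
Putting it together: 5-bromo-4-iodohept-6-yn-3-one.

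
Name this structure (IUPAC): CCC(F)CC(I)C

4-fluoro-2-iodohexane

The longest carbon chain is 6 atoms: the parent is hexane.
Number the chain so that the substituent locant set {2,4} is lower than {3,5} at the first point of difference.
That gives a fluoro group at C-4; an iodo group at C-2.
Substituent prefixes are cited in alphabetical order (multiplying prefixes like di-/tri- are ignored for ordering).
Assembling the pieces gives 4-fluoro-2-iodohexane.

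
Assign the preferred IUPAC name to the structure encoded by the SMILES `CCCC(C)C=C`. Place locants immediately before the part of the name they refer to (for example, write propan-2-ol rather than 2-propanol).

Counting along the main chain through the multiple bond gives 6 carbons: the parent is hexane.
There is one C=C double bond, indicated by the ending -ene.
The numbering direction is chosen so that numbering from this end puts the double bond at C-1 rather than C-5.
With this numbering: the double bond between C-1 and C-2; a methyl group at C-3.
Assembling the pieces gives 3-methylhex-1-ene.

3-methylhex-1-ene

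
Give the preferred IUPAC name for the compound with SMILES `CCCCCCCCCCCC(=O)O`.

dodecanoic acid

Counting along the main chain through the –COOH group gives 12 carbons: the parent is dodecane.
The highest-priority functional group is a carboxylic acid (terminal –COOH), so the name ends in -oic acid.
The numbering direction is chosen so that the carboxylic acid carbon is C-1 by definition.
The name is dodecanoic acid.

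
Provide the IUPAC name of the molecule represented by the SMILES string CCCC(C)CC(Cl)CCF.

The parent chain contains 8 carbons (octane).
Choose the numbering such that the substituent locant set {1,3,5} is lower than {4,6,8} at the first point of difference.
With this numbering: a chloro group at C-3; a fluoro group at C-1; a methyl group at C-5.
Substituent prefixes are cited in alphabetical order (multiplying prefixes like di-/tri- are ignored for ordering).
Assembling the pieces gives 3-chloro-1-fluoro-5-methyloctane.

3-chloro-1-fluoro-5-methyloctane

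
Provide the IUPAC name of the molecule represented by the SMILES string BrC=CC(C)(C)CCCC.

1-bromo-3,3-dimethylhept-1-ene

Counting along the main chain through the multiple bond gives 7 carbons: the parent is heptane.
A C=C double bond in the chain gives the infix -ene-.
Choose the numbering such that numbering from this end puts the double bond at C-1 rather than C-6.
That gives the double bond between C-1 and C-2; a bromo group at C-1; two methyl groups at C-3.
Substituent prefixes are cited in alphabetical order (multiplying prefixes like di-/tri- are ignored for ordering).
Putting it together: 1-bromo-3,3-dimethylhept-1-ene.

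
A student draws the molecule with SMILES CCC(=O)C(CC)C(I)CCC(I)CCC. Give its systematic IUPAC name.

The longest chain bearing the carbonyl is 11 carbons long (undecane).
A ketone (C=O on an internal carbon) is the principal characteristic group, giving the suffix -one.
Number the chain so that numbering from this end puts the carbonyl group at C-3 rather than C-9.
That gives the carbonyl at C-3; an ethyl group at C-4; iodo groups at C-5 and C-8.
The substituents are ordered alphabetically, ignoring any di-/tri- multipliers.
The name is 4-ethyl-5,8-diiodoundecan-3-one.

4-ethyl-5,8-diiodoundecan-3-one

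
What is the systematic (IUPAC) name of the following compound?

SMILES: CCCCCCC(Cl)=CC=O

3-chloronon-2-enal

The longest carbon chain that includes the –CHO group and the multiple bond has 9 carbons, so the parent hydride is nonane.
The highest-priority functional group is an aldehyde (terminal –CHO), so the name ends in -al.
A C=C double bond in the chain gives the infix -ene-.
Number the chain so that the aldehyde carbon is C-1 by definition.
With this numbering: the double bond between C-2 and C-3; a chloro group at C-3.
Assembling the pieces gives 3-chloronon-2-enal.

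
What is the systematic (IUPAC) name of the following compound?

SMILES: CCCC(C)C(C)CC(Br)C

The parent chain contains 8 carbons (octane).
The numbering direction is chosen so that the substituent locant set {2,4,5} is lower than {4,5,7} at the first point of difference.
This places a bromo group at C-2; methyl groups at C-4 and C-5.
The substituents are ordered alphabetically, ignoring any di-/tri- multipliers.
Assembling the pieces gives 2-bromo-4,5-dimethyloctane.

2-bromo-4,5-dimethyloctane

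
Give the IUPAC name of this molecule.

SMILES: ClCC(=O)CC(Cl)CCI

1,4-dichloro-6-iodohexan-2-one

Counting along the main chain through the carbonyl gives 6 carbons: the parent is hexane.
A ketone (C=O on an internal carbon) is the principal characteristic group, giving the suffix -one.
Number the chain so that numbering from this end puts the carbonyl group at C-2 rather than C-5.
With this numbering: the carbonyl at C-2; chloro groups at C-1 and C-4; an iodo group at C-6.
Prefixes are listed alphabetically: chloro, iodo.
Putting it together: 1,4-dichloro-6-iodohexan-2-one.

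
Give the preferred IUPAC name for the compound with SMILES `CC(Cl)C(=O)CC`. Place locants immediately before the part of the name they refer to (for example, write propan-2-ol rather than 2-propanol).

The longest carbon chain that includes the carbonyl has 5 carbons, so the parent hydride is pentane.
The principal characteristic group is a ketone (C=O on an internal carbon), named with the suffix -one.
Choose the numbering such that the substituent locant set {2} is lower than {4} at the first point of difference.
That gives the carbonyl at C-3; a chloro group at C-2.
Putting it together: 2-chloropentan-3-one.

2-chloropentan-3-one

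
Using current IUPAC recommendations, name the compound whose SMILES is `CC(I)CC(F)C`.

2-fluoro-4-iodopentane

The longest carbon chain is 5 atoms: the parent is pentane.
Number the chain so that the locant sets are identical either way, so the alphabetically earlier fluoro substituent takes the lower locant (2 rather than 4).
With this numbering: a fluoro group at C-2; an iodo group at C-4.
Prefixes are listed alphabetically: fluoro, iodo.
Assembling the pieces gives 2-fluoro-4-iodopentane.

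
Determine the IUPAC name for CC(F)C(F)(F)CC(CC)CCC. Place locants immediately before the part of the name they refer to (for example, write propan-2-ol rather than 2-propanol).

The parent chain contains 8 carbons (octane).
The numbering direction is chosen so that the substituent locant set {2,3,3,5} is lower than {4,6,6,7} at the first point of difference.
This places an ethyl group at C-5; fluoro groups at C-2 and C-3 (×2).
The substituents are ordered alphabetically, ignoring any di-/tri- multipliers.
The name is 5-ethyl-2,3,3-trifluorooctane.

5-ethyl-2,3,3-trifluorooctane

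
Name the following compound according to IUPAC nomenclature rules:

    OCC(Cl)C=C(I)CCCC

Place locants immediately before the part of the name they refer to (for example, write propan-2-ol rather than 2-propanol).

The longest chain bearing the –OH group and the multiple bond is 8 carbons long (octane).
The highest-priority functional group is an alcohol (–OH), so the name ends in -ol.
There is one C=C double bond, indicated by the ending -ene.
Number the chain so that numbering from this end puts the hydroxyl group at C-1 rather than C-8.
This places the hydroxyl at C-1; the double bond between C-3 and C-4; a chloro group at C-2; an iodo group at C-4.
The substituents are ordered alphabetically, ignoring any di-/tri- multipliers.
Assembling the pieces gives 2-chloro-4-iodooct-3-en-1-ol.

2-chloro-4-iodooct-3-en-1-ol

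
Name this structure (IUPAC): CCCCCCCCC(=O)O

nonanoic acid

Counting along the main chain through the –COOH group gives 9 carbons: the parent is nonane.
The highest-priority functional group is a carboxylic acid (terminal –COOH), so the name ends in -oic acid.
Choose the numbering such that the carboxylic acid carbon is C-1 by definition.
The name is nonanoic acid.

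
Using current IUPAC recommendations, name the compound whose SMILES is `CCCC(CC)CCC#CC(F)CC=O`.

8-ethyl-3-fluoroundec-4-ynal

The longest chain bearing the –CHO group and the multiple bond is 11 carbons long (undecane).
An aldehyde (terminal –CHO) is the principal characteristic group, giving the suffix -al.
A C≡C triple bond in the chain gives the infix -yne-.
Choose the numbering such that the aldehyde carbon is C-1 by definition.
This places the triple bond between C-4 and C-5; an ethyl group at C-8; a fluoro group at C-3.
Prefixes are listed alphabetically: ethyl, fluoro.
Assembling the pieces gives 8-ethyl-3-fluoroundec-4-ynal.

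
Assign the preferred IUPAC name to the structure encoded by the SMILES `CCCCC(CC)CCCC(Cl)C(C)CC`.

The longest carbon chain is 12 atoms: the parent is dodecane.
Number the chain so that the substituent locant set {3,4,8} is lower than {5,9,10} at the first point of difference.
That gives a chloro group at C-4; an ethyl group at C-8; a methyl group at C-3.
The substituents are ordered alphabetically, ignoring any di-/tri- multipliers.
Putting it together: 4-chloro-8-ethyl-3-methyldodecane.

4-chloro-8-ethyl-3-methyldodecane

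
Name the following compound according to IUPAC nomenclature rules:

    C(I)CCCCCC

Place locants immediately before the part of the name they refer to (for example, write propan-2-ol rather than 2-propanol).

1-iodoheptane

The longest continuous carbon chain has 7 atoms, so the parent hydride is heptane.
The numbering direction is chosen so that the substituent locant set {1} is lower than {7} at the first point of difference.
This places an iodo group at C-1.
Assembling the pieces gives 1-iodoheptane.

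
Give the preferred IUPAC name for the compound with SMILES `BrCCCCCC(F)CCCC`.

1-bromo-6-fluorodecane

The longest continuous carbon chain has 10 atoms, so the parent hydride is decane.
Number the chain so that the substituent locant set {1,6} is lower than {5,10} at the first point of difference.
That gives a bromo group at C-1; a fluoro group at C-6.
Prefixes are listed alphabetically: bromo, fluoro.
Putting it together: 1-bromo-6-fluorodecane.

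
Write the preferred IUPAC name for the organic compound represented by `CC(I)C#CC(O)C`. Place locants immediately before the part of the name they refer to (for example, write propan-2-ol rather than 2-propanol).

5-iodohex-3-yn-2-ol

The longest chain bearing the –OH group and the multiple bond is 6 carbons long (hexane).
An alcohol (–OH) is the principal characteristic group, giving the suffix -ol.
There is one C≡C triple bond, indicated by the ending -yne.
Choose the numbering such that numbering from this end puts the hydroxyl group at C-2 rather than C-5.
That gives the hydroxyl at C-2; the triple bond between C-3 and C-4; an iodo group at C-5.
Putting it together: 5-iodohex-3-yn-2-ol.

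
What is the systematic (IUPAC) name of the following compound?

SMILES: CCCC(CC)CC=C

4-ethylhept-1-ene

Counting along the main chain through the multiple bond gives 7 carbons: the parent is heptane.
There is one C=C double bond, indicated by the ending -ene.
Choose the numbering such that numbering from this end puts the double bond at C-1 rather than C-6.
That gives the double bond between C-1 and C-2; an ethyl group at C-4.
Putting it together: 4-ethylhept-1-ene.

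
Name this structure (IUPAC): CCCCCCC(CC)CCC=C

Counting along the main chain through the multiple bond gives 11 carbons: the parent is undecane.
There is one C=C double bond, indicated by the ending -ene.
Choose the numbering such that numbering from this end puts the double bond at C-1 rather than C-10.
That gives the double bond between C-1 and C-2; an ethyl group at C-5.
Assembling the pieces gives 5-ethylundec-1-ene.

5-ethylundec-1-ene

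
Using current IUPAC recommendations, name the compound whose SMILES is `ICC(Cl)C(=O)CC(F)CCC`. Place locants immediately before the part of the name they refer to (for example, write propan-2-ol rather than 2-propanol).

2-chloro-5-fluoro-1-iodooctan-3-one

The longest carbon chain that includes the carbonyl has 8 carbons, so the parent hydride is octane.
The principal characteristic group is a ketone (C=O on an internal carbon), named with the suffix -one.
Number the chain so that numbering from this end puts the carbonyl group at C-3 rather than C-6.
With this numbering: the carbonyl at C-3; a chloro group at C-2; a fluoro group at C-5; an iodo group at C-1.
The substituents are ordered alphabetically, ignoring any di-/tri- multipliers.
The name is 2-chloro-5-fluoro-1-iodooctan-3-one.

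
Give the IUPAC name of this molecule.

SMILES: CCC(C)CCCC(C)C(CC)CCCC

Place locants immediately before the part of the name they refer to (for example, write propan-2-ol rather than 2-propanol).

The parent chain contains 12 carbons (dodecane).
The numbering direction is chosen so that the substituent locant set {3,7,8} is lower than {5,6,10} at the first point of difference.
With this numbering: an ethyl group at C-8; methyl groups at C-3 and C-7.
Prefixes are listed alphabetically: ethyl, methyl.
Assembling the pieces gives 8-ethyl-3,7-dimethyldodecane.

8-ethyl-3,7-dimethyldodecane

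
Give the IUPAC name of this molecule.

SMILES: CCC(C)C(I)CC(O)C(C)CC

The longest chain bearing the –OH group is 9 carbons long (nonane).
An alcohol (–OH) is the principal characteristic group, giving the suffix -ol.
Choose the numbering such that numbering from this end puts the hydroxyl group at C-4 rather than C-6.
That gives the hydroxyl at C-4; an iodo group at C-6; methyl groups at C-3 and C-7.
Prefixes are listed alphabetically: iodo, methyl.
The name is 6-iodo-3,7-dimethylnonan-4-ol.

6-iodo-3,7-dimethylnonan-4-ol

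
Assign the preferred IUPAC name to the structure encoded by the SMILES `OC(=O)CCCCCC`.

Counting along the main chain through the –COOH group gives 7 carbons: the parent is heptane.
The highest-priority functional group is a carboxylic acid (terminal –COOH), so the name ends in -oic acid.
Number the chain so that the carboxylic acid carbon is C-1 by definition.
Assembling the pieces gives heptanoic acid.

heptanoic acid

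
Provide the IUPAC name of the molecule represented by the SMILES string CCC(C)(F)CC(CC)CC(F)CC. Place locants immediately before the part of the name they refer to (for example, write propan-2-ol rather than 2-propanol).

5-ethyl-3,7-difluoro-3-methylnonane

The parent chain contains 9 carbons (nonane).
Choose the numbering such that the substituent locant set {3,3,5,7} is lower than {3,5,7,7} at the first point of difference.
This places an ethyl group at C-5; fluoro groups at C-3 and C-7; a methyl group at C-3.
The substituents are ordered alphabetically, ignoring any di-/tri- multipliers.
Assembling the pieces gives 5-ethyl-3,7-difluoro-3-methylnonane.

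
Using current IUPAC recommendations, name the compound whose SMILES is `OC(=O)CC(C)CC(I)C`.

The longest carbon chain that includes the –COOH group has 6 carbons, so the parent hydride is hexane.
The principal characteristic group is a carboxylic acid (terminal –COOH), named with the suffix -oic acid.
Number the chain so that the carboxylic acid carbon is C-1 by definition.
This places an iodo group at C-5; a methyl group at C-3.
The substituents are ordered alphabetically, ignoring any di-/tri- multipliers.
Putting it together: 5-iodo-3-methylhexanoic acid.

5-iodo-3-methylhexanoic acid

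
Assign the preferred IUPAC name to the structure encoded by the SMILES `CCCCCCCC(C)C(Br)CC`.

The parent chain contains 11 carbons (undecane).
The numbering direction is chosen so that the substituent locant set {3,4} is lower than {8,9} at the first point of difference.
That gives a bromo group at C-3; a methyl group at C-4.
Substituent prefixes are cited in alphabetical order (multiplying prefixes like di-/tri- are ignored for ordering).
Putting it together: 3-bromo-4-methylundecane.

3-bromo-4-methylundecane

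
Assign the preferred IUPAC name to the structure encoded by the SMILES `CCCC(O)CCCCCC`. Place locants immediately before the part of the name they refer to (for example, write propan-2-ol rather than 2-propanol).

The longest carbon chain that includes the –OH group has 10 carbons, so the parent hydride is decane.
The highest-priority functional group is an alcohol (–OH), so the name ends in -ol.
Number the chain so that numbering from this end puts the hydroxyl group at C-4 rather than C-7.
That gives the hydroxyl at C-4.
Assembling the pieces gives decan-4-ol.

decan-4-ol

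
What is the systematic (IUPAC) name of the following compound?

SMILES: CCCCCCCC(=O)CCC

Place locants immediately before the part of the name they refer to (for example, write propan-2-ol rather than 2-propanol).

The longest chain bearing the carbonyl is 11 carbons long (undecane).
The principal characteristic group is a ketone (C=O on an internal carbon), named with the suffix -one.
The numbering direction is chosen so that numbering from this end puts the carbonyl group at C-4 rather than C-8.
This places the carbonyl at C-4.
Assembling the pieces gives undecan-4-one.

undecan-4-one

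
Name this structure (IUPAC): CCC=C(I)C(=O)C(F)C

The longest carbon chain that includes the carbonyl and the multiple bond has 7 carbons, so the parent hydride is heptane.
The principal characteristic group is a ketone (C=O on an internal carbon), named with the suffix -one.
A C=C double bond in the chain gives the infix -ene-.
The numbering direction is chosen so that numbering from this end puts the carbonyl group at C-3 rather than C-5.
That gives the carbonyl at C-3; the double bond between C-4 and C-5; a fluoro group at C-2; an iodo group at C-4.
The substituents are ordered alphabetically, ignoring any di-/tri- multipliers.
Putting it together: 2-fluoro-4-iodohept-4-en-3-one.

2-fluoro-4-iodohept-4-en-3-one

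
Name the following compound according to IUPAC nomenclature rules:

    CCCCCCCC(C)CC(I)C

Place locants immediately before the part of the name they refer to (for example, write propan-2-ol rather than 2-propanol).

2-iodo-4-methylundecane

The longest carbon chain is 11 atoms: the parent is undecane.
Choose the numbering such that the substituent locant set {2,4} is lower than {8,10} at the first point of difference.
This places an iodo group at C-2; a methyl group at C-4.
Prefixes are listed alphabetically: iodo, methyl.
Putting it together: 2-iodo-4-methylundecane.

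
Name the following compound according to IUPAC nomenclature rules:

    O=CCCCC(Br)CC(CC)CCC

5-bromo-7-ethyldecanal

The longest carbon chain that includes the –CHO group has 10 carbons, so the parent hydride is decane.
The principal characteristic group is an aldehyde (terminal –CHO), named with the suffix -al.
Number the chain so that the aldehyde carbon is C-1 by definition.
That gives a bromo group at C-5; an ethyl group at C-7.
Substituent prefixes are cited in alphabetical order (multiplying prefixes like di-/tri- are ignored for ordering).
Assembling the pieces gives 5-bromo-7-ethyldecanal.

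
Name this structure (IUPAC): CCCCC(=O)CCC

octan-4-one

Counting along the main chain through the carbonyl gives 8 carbons: the parent is octane.
A ketone (C=O on an internal carbon) is the principal characteristic group, giving the suffix -one.
Choose the numbering such that numbering from this end puts the carbonyl group at C-4 rather than C-5.
This places the carbonyl at C-4.
Assembling the pieces gives octan-4-one.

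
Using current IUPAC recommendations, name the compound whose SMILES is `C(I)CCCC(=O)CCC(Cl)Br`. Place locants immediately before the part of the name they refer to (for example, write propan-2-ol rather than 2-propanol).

The longest carbon chain that includes the carbonyl has 8 carbons, so the parent hydride is octane.
The highest-priority functional group is a ketone (C=O on an internal carbon), so the name ends in -one.
Choose the numbering such that numbering from this end puts the carbonyl group at C-4 rather than C-5.
With this numbering: the carbonyl at C-4; a bromo group at C-1; a chloro group at C-1; an iodo group at C-8.
Substituent prefixes are cited in alphabetical order (multiplying prefixes like di-/tri- are ignored for ordering).
Assembling the pieces gives 1-bromo-1-chloro-8-iodooctan-4-one.

1-bromo-1-chloro-8-iodooctan-4-one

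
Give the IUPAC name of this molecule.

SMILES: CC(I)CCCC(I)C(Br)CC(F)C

4-bromo-2-fluoro-5,9-diiododecane

The parent chain contains 10 carbons (decane).
The numbering direction is chosen so that the substituent locant set {2,4,5,9} is lower than {2,6,7,9} at the first point of difference.
With this numbering: a bromo group at C-4; a fluoro group at C-2; iodo groups at C-5 and C-9.
Substituent prefixes are cited in alphabetical order (multiplying prefixes like di-/tri- are ignored for ordering).
Assembling the pieces gives 4-bromo-2-fluoro-5,9-diiododecane.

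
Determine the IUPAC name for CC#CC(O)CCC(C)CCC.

7-methyldec-2-yn-4-ol

Counting along the main chain through the –OH group and the multiple bond gives 10 carbons: the parent is decane.
The principal characteristic group is an alcohol (–OH), named with the suffix -ol.
There is one C≡C triple bond, indicated by the ending -yne.
The numbering direction is chosen so that numbering from this end puts the hydroxyl group at C-4 rather than C-7.
This places the hydroxyl at C-4; the triple bond between C-2 and C-3; a methyl group at C-7.
Putting it together: 7-methyldec-2-yn-4-ol.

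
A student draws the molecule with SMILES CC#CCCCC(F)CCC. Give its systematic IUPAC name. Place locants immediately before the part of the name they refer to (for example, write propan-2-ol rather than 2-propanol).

The longest chain bearing the multiple bond is 10 carbons long (decane).
There is one C≡C triple bond, indicated by the ending -yne.
Number the chain so that numbering from this end puts the triple bond at C-2 rather than C-8.
This places the triple bond between C-2 and C-3; a fluoro group at C-7.
Assembling the pieces gives 7-fluorodec-2-yne.

7-fluorodec-2-yne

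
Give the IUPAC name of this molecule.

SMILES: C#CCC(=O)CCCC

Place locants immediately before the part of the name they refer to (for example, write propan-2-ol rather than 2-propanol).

Counting along the main chain through the carbonyl and the multiple bond gives 8 carbons: the parent is octane.
The principal characteristic group is a ketone (C=O on an internal carbon), named with the suffix -one.
A C≡C triple bond in the chain gives the infix -yne-.
Choose the numbering such that numbering from this end puts the carbonyl group at C-4 rather than C-5.
That gives the carbonyl at C-4; the triple bond between C-1 and C-2.
The name is oct-1-yn-4-one.

oct-1-yn-4-one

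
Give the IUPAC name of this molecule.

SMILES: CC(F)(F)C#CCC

Counting along the main chain through the multiple bond gives 6 carbons: the parent is hexane.
The chain contains a C≡C triple bond, so the unsaturation ending is -yne.
The numbering direction is chosen so that the substituent locant set {2,2} is lower than {5,5} at the first point of difference.
This places the triple bond between C-3 and C-4; two fluoro groups at C-2.
Putting it together: 2,2-difluorohex-3-yne.

2,2-difluorohex-3-yne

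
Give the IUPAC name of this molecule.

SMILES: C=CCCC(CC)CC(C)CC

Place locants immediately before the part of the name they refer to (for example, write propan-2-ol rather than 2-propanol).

The longest carbon chain that includes the multiple bond has 9 carbons, so the parent hydride is nonane.
The chain contains a C=C double bond, so the unsaturation ending is -ene.
Choose the numbering such that numbering from this end puts the double bond at C-1 rather than C-8.
That gives the double bond between C-1 and C-2; an ethyl group at C-5; a methyl group at C-7.
Prefixes are listed alphabetically: ethyl, methyl.
Putting it together: 5-ethyl-7-methylnon-1-ene.

5-ethyl-7-methylnon-1-ene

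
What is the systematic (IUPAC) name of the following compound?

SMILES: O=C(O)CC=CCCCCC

non-3-enoic acid

The longest chain bearing the –COOH group and the multiple bond is 9 carbons long (nonane).
A carboxylic acid (terminal –COOH) is the principal characteristic group, giving the suffix -oic acid.
The chain contains a C=C double bond, so the unsaturation ending is -ene.
The numbering direction is chosen so that the carboxylic acid carbon is C-1 by definition.
That gives the double bond between C-3 and C-4.
Putting it together: non-3-enoic acid.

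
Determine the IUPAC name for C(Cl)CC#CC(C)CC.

1-chloro-5-methylhept-3-yne

The longest chain bearing the multiple bond is 7 carbons long (heptane).
There is one C≡C triple bond, indicated by the ending -yne.
The numbering direction is chosen so that numbering from this end puts the triple bond at C-3 rather than C-4.
That gives the triple bond between C-3 and C-4; a chloro group at C-1; a methyl group at C-5.
Prefixes are listed alphabetically: chloro, methyl.
The name is 1-chloro-5-methylhept-3-yne.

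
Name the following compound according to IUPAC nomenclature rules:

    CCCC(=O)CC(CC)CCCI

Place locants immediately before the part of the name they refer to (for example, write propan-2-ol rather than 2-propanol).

Counting along the main chain through the carbonyl gives 9 carbons: the parent is nonane.
A ketone (C=O on an internal carbon) is the principal characteristic group, giving the suffix -one.
The numbering direction is chosen so that numbering from this end puts the carbonyl group at C-4 rather than C-6.
This places the carbonyl at C-4; an ethyl group at C-6; an iodo group at C-9.
Prefixes are listed alphabetically: ethyl, iodo.
The name is 6-ethyl-9-iodononan-4-one.

6-ethyl-9-iodononan-4-one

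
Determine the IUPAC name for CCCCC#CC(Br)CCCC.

Counting along the main chain through the multiple bond gives 11 carbons: the parent is undecane.
A C≡C triple bond in the chain gives the infix -yne-.
Choose the numbering such that numbering from this end puts the triple bond at C-5 rather than C-6.
This places the triple bond between C-5 and C-6; a bromo group at C-7.
The name is 7-bromoundec-5-yne.

7-bromoundec-5-yne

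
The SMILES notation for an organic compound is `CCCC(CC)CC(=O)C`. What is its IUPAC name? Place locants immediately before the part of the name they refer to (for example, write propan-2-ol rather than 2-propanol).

4-ethylheptan-2-one

Counting along the main chain through the carbonyl gives 7 carbons: the parent is heptane.
A ketone (C=O on an internal carbon) is the principal characteristic group, giving the suffix -one.
Choose the numbering such that numbering from this end puts the carbonyl group at C-2 rather than C-6.
That gives the carbonyl at C-2; an ethyl group at C-4.
The name is 4-ethylheptan-2-one.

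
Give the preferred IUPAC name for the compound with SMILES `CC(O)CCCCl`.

The longest carbon chain that includes the –OH group has 5 carbons, so the parent hydride is pentane.
An alcohol (–OH) is the principal characteristic group, giving the suffix -ol.
Choose the numbering such that numbering from this end puts the hydroxyl group at C-2 rather than C-4.
That gives the hydroxyl at C-2; a chloro group at C-5.
The name is 5-chloropentan-2-ol.

5-chloropentan-2-ol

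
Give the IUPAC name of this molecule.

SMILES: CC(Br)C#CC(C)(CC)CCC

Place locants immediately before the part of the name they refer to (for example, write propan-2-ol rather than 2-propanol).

The longest chain bearing the multiple bond is 8 carbons long (octane).
There is one C≡C triple bond, indicated by the ending -yne.
Choose the numbering such that numbering from this end puts the triple bond at C-3 rather than C-5.
With this numbering: the triple bond between C-3 and C-4; a bromo group at C-2; an ethyl group at C-5; a methyl group at C-5.
Prefixes are listed alphabetically: bromo, ethyl, methyl.
Putting it together: 2-bromo-5-ethyl-5-methyloct-3-yne.

2-bromo-5-ethyl-5-methyloct-3-yne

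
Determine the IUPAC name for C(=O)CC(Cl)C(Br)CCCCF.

The longest chain bearing the –CHO group is 8 carbons long (octane).
An aldehyde (terminal –CHO) is the principal characteristic group, giving the suffix -al.
The numbering direction is chosen so that the aldehyde carbon is C-1 by definition.
This places a bromo group at C-4; a chloro group at C-3; a fluoro group at C-8.
Prefixes are listed alphabetically: bromo, chloro, fluoro.
The name is 4-bromo-3-chloro-8-fluorooctanal.

4-bromo-3-chloro-8-fluorooctanal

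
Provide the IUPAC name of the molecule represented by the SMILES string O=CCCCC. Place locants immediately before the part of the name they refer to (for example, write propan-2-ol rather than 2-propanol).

pentanal

The longest chain bearing the –CHO group is 5 carbons long (pentane).
The highest-priority functional group is an aldehyde (terminal –CHO), so the name ends in -al.
The numbering direction is chosen so that the aldehyde carbon is C-1 by definition.
Putting it together: pentanal.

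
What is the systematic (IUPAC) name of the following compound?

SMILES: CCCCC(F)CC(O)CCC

Counting along the main chain through the –OH group gives 10 carbons: the parent is decane.
The principal characteristic group is an alcohol (–OH), named with the suffix -ol.
Choose the numbering such that numbering from this end puts the hydroxyl group at C-4 rather than C-7.
With this numbering: the hydroxyl at C-4; a fluoro group at C-6.
Putting it together: 6-fluorodecan-4-ol.

6-fluorodecan-4-ol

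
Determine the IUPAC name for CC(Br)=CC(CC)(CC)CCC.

2-bromo-4,4-diethylhept-2-ene

The longest chain bearing the multiple bond is 7 carbons long (heptane).
There is one C=C double bond, indicated by the ending -ene.
Number the chain so that numbering from this end puts the double bond at C-2 rather than C-5.
That gives the double bond between C-2 and C-3; a bromo group at C-2; two ethyl groups at C-4.
Substituent prefixes are cited in alphabetical order (multiplying prefixes like di-/tri- are ignored for ordering).
Assembling the pieces gives 2-bromo-4,4-diethylhept-2-ene.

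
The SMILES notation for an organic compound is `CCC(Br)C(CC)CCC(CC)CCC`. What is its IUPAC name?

The longest continuous carbon chain has 10 atoms, so the parent hydride is decane.
Choose the numbering such that the substituent locant set {3,4,7} is lower than {4,7,8} at the first point of difference.
This places a bromo group at C-3; ethyl groups at C-4 and C-7.
Substituent prefixes are cited in alphabetical order (multiplying prefixes like di-/tri- are ignored for ordering).
The name is 3-bromo-4,7-diethyldecane.

3-bromo-4,7-diethyldecane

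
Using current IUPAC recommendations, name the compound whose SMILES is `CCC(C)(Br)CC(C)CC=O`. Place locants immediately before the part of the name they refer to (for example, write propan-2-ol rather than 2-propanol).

The longest chain bearing the –CHO group is 7 carbons long (heptane).
An aldehyde (terminal –CHO) is the principal characteristic group, giving the suffix -al.
Number the chain so that the aldehyde carbon is C-1 by definition.
With this numbering: a bromo group at C-5; methyl groups at C-3 and C-5.
The substituents are ordered alphabetically, ignoring any di-/tri- multipliers.
Putting it together: 5-bromo-3,5-dimethylheptanal.

5-bromo-3,5-dimethylheptanal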